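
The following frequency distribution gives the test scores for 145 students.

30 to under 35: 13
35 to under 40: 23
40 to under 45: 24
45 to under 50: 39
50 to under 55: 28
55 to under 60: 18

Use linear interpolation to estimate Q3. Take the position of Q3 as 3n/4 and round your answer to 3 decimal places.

51.741

Cumulative frequencies: 13, 36, 60, 99, 127, 145
n = 145; position = 3n/4 = 108.75.
This falls in the class 50 to under 55: L = 50, F = 99, f = 28, h = 5.
Upper quartile ≈ 50 + ((108.75 − 99) / 28) × 5 = 51.7411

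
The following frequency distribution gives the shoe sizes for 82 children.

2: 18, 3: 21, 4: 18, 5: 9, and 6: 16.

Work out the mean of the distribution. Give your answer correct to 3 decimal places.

3.805

Values: 2, 3, 4, 5, 6
Σfx = 18×2 + 21×3 + 18×4 + 9×5 + 16×6 = 312
n = Σf = 82
Mean = 312 / 82 = 3.8049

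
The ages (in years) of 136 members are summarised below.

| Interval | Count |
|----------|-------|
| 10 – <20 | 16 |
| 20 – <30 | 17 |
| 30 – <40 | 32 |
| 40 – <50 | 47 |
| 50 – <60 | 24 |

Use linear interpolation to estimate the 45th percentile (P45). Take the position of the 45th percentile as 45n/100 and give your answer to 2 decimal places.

38.81

Cumulative frequencies: 16, 33, 65, 112, 136
n = 136; position = 45n/100 = 61.2.
This falls in the class 30 – <40: L = 30, F = 33, f = 32, h = 10.
45th percentile ≈ 30 + ((61.2 − 33) / 32) × 10 = 38.8125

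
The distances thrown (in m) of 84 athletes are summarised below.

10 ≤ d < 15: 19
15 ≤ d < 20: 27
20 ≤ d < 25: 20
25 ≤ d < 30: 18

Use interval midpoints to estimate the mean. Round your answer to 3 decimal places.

Midpoints: 12.5, 17.5, 22.5, 27.5
Σfm = 19×12.5 + 27×17.5 + 20×22.5 + 18×27.5 = 1655
n = Σf = 84
Mean = 1655 / 84 = 19.7024

19.702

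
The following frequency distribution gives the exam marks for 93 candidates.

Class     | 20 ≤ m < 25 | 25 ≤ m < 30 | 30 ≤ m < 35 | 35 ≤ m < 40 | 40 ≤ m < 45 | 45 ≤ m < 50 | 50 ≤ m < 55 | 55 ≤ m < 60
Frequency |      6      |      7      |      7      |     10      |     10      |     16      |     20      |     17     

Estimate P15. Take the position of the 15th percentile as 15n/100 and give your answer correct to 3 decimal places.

Cumulative frequencies: 6, 13, 20, 30, 40, 56, 76, 93
n = 93; position = 15n/100 = 13.95.
This falls in the class 30 ≤ m < 35: L = 30, F = 13, f = 7, h = 5.
15th percentile ≈ 30 + ((13.95 − 13) / 7) × 5 = 30.6786

30.679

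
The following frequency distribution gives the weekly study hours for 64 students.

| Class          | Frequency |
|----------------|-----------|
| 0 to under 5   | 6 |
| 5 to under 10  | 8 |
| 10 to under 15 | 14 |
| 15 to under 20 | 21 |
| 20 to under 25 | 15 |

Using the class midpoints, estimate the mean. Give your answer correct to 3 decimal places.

14.922

Midpoints: 2.5, 7.5, 12.5, 17.5, 22.5
Σfm = 6×2.5 + 8×7.5 + 14×12.5 + 21×17.5 + 15×22.5 = 955
n = Σf = 64
Mean = 955 / 64 = 14.9219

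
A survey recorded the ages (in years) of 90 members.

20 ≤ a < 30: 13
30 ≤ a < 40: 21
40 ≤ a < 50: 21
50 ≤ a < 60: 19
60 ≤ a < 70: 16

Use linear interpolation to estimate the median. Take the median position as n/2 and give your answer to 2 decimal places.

Cumulative frequencies: 13, 34, 55, 74, 90
n = 90; position = n/2 = 45.
This falls in the class 40 ≤ a < 50: L = 40, F = 34, f = 21, h = 10.
Median ≈ 40 + ((45 − 34) / 21) × 10 = 45.2381

45.24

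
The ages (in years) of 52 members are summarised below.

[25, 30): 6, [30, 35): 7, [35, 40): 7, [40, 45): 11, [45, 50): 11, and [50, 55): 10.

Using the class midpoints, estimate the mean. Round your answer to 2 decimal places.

Midpoints: 27.5, 32.5, 37.5, 42.5, 47.5, 52.5
Σfm = 6×27.5 + 7×32.5 + 7×37.5 + 11×42.5 + 11×47.5 + 10×52.5 = 2170
n = Σf = 52
Mean = 2170 / 52 = 41.7308

41.73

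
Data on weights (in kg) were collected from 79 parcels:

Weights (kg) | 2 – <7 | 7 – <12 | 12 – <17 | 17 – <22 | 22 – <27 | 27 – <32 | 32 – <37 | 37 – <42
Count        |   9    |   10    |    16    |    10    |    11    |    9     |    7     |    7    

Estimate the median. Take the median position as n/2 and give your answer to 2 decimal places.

19.25

Cumulative frequencies: 9, 19, 35, 45, 56, 65, 72, 79
n = 79; position = n/2 = 39.5.
This falls in the class 17 – <22: L = 17, F = 35, f = 10, h = 5.
Median ≈ 17 + ((39.5 − 35) / 10) × 5 = 19.2500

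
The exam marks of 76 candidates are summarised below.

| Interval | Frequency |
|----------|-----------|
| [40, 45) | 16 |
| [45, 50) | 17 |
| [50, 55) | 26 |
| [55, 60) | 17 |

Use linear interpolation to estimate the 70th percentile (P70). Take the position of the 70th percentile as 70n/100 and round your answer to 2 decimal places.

Cumulative frequencies: 16, 33, 59, 76
n = 76; position = 70n/100 = 53.2.
This falls in the class [50, 55): L = 50, F = 33, f = 26, h = 5.
70th percentile ≈ 50 + ((53.2 − 33) / 26) × 5 = 53.8846

53.88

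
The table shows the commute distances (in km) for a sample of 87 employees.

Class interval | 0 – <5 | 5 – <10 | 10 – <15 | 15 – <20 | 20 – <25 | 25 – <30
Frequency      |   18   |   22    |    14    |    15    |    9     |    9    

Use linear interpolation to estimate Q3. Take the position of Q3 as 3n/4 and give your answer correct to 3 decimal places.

Cumulative frequencies: 18, 40, 54, 69, 78, 87
n = 87; position = 3n/4 = 65.25.
This falls in the class 15 – <20: L = 15, F = 54, f = 15, h = 5.
Upper quartile ≈ 15 + ((65.25 − 54) / 15) × 5 = 18.7500

18.750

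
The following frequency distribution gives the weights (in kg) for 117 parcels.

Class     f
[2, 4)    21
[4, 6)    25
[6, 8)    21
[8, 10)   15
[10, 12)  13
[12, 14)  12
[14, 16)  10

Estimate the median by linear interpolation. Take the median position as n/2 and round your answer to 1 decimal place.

7.2

Cumulative frequencies: 21, 46, 67, 82, 95, 107, 117
n = 117; position = n/2 = 58.5.
This falls in the class [6, 8): L = 6, F = 46, f = 21, h = 2.
Median ≈ 6 + ((58.5 − 46) / 21) × 2 = 7.1905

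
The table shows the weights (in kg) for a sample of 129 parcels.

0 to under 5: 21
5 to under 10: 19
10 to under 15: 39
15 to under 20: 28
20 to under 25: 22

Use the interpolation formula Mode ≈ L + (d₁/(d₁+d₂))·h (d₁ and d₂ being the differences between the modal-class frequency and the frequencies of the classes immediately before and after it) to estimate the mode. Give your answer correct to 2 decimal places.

13.23

Modal class: 10 to under 15 (highest frequency 39).
d₁ = 39 − 19 = 20, d₂ = 39 − 28 = 11
Mode ≈ 10 + (20/(20+11)) × 5 = 10 + 3.2258 = 13.2258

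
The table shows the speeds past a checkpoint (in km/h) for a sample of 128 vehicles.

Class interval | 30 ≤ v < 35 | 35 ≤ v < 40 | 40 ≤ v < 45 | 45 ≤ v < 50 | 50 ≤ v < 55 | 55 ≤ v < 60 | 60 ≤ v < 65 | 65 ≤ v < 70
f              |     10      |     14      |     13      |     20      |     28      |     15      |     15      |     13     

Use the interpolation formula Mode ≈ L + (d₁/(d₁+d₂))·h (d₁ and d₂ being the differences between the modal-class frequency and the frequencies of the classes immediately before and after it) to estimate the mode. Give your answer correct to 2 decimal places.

Modal class: 50 ≤ v < 55 (highest frequency 28).
d₁ = 28 − 20 = 8, d₂ = 28 − 15 = 13
Mode ≈ 50 + (8/(8+13)) × 5 = 50 + 1.9048 = 51.9048

51.90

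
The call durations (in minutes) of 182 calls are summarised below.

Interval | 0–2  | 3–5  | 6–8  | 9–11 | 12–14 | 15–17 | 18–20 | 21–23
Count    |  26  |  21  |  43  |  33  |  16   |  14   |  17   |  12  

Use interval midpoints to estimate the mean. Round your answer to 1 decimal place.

Midpoints: 1, 4, 7, 10, 13, 16, 19, 22
Σfm = 26×1 + 21×4 + 43×7 + 33×10 + 16×13 + 14×16 + 17×19 + 12×22 = 1760
n = Σf = 182
Mean = 1760 / 182 = 9.6703

9.7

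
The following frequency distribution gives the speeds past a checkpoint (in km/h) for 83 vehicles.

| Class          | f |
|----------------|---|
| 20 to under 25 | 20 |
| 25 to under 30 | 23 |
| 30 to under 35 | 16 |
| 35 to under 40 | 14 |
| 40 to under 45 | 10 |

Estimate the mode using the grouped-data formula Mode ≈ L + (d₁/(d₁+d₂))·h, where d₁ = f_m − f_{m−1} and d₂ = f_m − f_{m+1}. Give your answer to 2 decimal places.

26.50

Modal class: 25 to under 30 (highest frequency 23).
d₁ = 23 − 20 = 3, d₂ = 23 − 16 = 7
Mode ≈ 25 + (3/(3+7)) × 5 = 25 + 1.5000 = 26.5000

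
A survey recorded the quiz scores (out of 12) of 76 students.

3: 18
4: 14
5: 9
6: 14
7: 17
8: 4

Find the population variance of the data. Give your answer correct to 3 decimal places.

Values: 3, 4, 5, 6, 7, 8
n = 76, Σfx = 390, mean = 5.1316
Σfx² = 2204
Σf(x − x̄)² = Σfx² − (Σfx)²/n = 2204 − 390²/76 = 202.6842
Population variance = 202.6842 / 76 = 2.6669

2.667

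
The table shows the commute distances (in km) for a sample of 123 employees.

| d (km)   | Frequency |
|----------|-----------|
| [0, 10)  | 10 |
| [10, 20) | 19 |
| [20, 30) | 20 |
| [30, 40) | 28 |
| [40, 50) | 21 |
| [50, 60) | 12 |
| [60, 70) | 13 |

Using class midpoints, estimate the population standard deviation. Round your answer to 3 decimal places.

17.388

Midpoints: 5, 15, 25, 35, 45, 55, 65
n = 123, Σfm = 4265, mean = 34.6748
Σfm² = 185075
Σf(m − x̄)² = Σfm² − (Σfm)²/n = 185075 − 4265²/123 = 37186.9919
Population variance = 37186.9919 / 123 = 302.3333
Standard deviation = √302.3333 = 17.3877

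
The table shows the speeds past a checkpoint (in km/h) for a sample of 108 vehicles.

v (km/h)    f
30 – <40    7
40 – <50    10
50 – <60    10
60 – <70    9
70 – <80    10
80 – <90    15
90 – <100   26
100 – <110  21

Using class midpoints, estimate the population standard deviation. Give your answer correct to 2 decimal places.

22.40

Midpoints: 35, 45, 55, 65, 75, 85, 95, 105
n = 108, Σfm = 8530, mean = 78.9815
Σfm² = 727900
Σf(m − x̄)² = Σfm² − (Σfm)²/n = 727900 − 8530²/108 = 54187.9630
Population variance = 54187.9630 / 108 = 501.7404
Standard deviation = √501.7404 = 22.3996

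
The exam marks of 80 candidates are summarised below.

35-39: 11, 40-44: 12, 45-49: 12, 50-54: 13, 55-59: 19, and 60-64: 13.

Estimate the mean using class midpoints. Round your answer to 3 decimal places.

Midpoints: 37, 42, 47, 52, 57, 62
Σfm = 11×37 + 12×42 + 12×47 + 13×52 + 19×57 + 13×62 = 4040
n = Σf = 80
Mean = 4040 / 80 = 50.5000

50.500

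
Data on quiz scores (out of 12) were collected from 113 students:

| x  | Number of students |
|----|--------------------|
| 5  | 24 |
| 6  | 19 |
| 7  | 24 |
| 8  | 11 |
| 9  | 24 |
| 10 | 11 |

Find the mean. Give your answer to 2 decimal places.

Values: 5, 6, 7, 8, 9, 10
Σfx = 24×5 + 19×6 + 24×7 + 11×8 + 24×9 + 11×10 = 816
n = Σf = 113
Mean = 816 / 113 = 7.2212

7.22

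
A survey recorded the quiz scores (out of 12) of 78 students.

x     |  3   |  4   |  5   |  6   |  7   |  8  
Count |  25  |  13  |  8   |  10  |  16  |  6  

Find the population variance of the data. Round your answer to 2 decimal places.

Values: 3, 4, 5, 6, 7, 8
n = 78, Σfx = 387, mean = 4.9615
Σfx² = 2161
Σf(x − x̄)² = Σfx² − (Σfx)²/n = 2161 − 387²/78 = 240.8846
Population variance = 240.8846 / 78 = 3.0883

3.09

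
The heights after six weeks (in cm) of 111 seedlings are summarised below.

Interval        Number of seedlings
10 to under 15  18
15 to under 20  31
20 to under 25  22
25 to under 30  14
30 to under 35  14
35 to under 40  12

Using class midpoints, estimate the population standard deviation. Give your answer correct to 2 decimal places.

7.94

Midpoints: 12.5, 17.5, 22.5, 27.5, 32.5, 37.5
n = 111, Σfm = 2552.5, mean = 22.9955
Σfm² = 65693.75
Σf(m − x̄)² = Σfm² − (Σfm)²/n = 65693.75 − 2552.5²/111 = 6997.7477
Population variance = 6997.7477 / 111 = 63.0428
Standard deviation = √63.0428 = 7.9399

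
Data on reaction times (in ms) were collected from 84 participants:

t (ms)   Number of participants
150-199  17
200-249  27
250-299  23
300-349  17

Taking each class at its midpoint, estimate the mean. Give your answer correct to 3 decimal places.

248.310

Midpoints: 174.5, 224.5, 274.5, 324.5
Σfm = 17×174.5 + 27×224.5 + 23×274.5 + 17×324.5 = 20858
n = Σf = 84
Mean = 20858 / 84 = 248.3095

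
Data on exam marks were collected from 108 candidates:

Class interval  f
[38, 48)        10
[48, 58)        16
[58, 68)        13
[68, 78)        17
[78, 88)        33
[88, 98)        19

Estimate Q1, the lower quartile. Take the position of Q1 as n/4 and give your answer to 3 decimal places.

58.769

Cumulative frequencies: 10, 26, 39, 56, 89, 108
n = 108; position = n/4 = 27.
This falls in the class [58, 68): L = 58, F = 26, f = 13, h = 10.
Lower quartile ≈ 58 + ((27 − 26) / 13) × 10 = 58.7692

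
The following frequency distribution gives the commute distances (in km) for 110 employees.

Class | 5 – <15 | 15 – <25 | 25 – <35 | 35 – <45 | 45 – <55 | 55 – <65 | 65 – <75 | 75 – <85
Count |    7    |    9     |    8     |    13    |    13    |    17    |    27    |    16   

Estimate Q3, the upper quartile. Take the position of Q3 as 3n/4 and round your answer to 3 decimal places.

70.741

Cumulative frequencies: 7, 16, 24, 37, 50, 67, 94, 110
n = 110; position = 3n/4 = 82.5.
This falls in the class 65 – <75: L = 65, F = 67, f = 27, h = 10.
Upper quartile ≈ 65 + ((82.5 − 67) / 27) × 10 = 70.7407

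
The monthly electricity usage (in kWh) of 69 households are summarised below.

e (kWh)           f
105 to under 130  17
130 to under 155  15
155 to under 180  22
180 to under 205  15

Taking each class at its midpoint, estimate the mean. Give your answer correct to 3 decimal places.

155.181

Midpoints: 117.5, 142.5, 167.5, 192.5
Σfm = 17×117.5 + 15×142.5 + 22×167.5 + 15×192.5 = 10707.5
n = Σf = 69
Mean = 10707.5 / 69 = 155.1812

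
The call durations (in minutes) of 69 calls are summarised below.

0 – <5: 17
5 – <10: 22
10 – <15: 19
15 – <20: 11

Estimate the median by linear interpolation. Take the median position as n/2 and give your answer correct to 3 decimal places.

Cumulative frequencies: 17, 39, 58, 69
n = 69; position = n/2 = 34.5.
This falls in the class 5 – <10: L = 5, F = 17, f = 22, h = 5.
Median ≈ 5 + ((34.5 − 17) / 22) × 5 = 8.9773

8.977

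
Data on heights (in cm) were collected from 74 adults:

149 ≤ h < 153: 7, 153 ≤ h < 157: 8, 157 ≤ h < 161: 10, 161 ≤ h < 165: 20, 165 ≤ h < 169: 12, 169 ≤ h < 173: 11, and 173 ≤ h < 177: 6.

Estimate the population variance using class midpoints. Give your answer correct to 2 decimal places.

Midpoints: 151, 155, 159, 163, 167, 171, 175
n = 74, Σfm = 12082, mean = 163.2703
Σfm² = 1976066
Σf(m − x̄)² = Σfm² − (Σfm)²/n = 1976066 − 12082²/74 = 3434.5946
Population variance = 3434.5946 / 74 = 46.4134

46.41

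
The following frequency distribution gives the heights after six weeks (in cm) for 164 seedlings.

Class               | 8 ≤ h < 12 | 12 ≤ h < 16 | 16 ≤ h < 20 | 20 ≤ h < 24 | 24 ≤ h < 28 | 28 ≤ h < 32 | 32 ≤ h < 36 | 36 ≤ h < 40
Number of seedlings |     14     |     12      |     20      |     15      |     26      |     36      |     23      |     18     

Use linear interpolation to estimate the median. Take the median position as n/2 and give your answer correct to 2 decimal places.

Cumulative frequencies: 14, 26, 46, 61, 87, 123, 146, 164
n = 164; position = n/2 = 82.
This falls in the class 24 ≤ h < 28: L = 24, F = 61, f = 26, h = 4.
Median ≈ 24 + ((82 − 61) / 26) × 4 = 27.2308

27.23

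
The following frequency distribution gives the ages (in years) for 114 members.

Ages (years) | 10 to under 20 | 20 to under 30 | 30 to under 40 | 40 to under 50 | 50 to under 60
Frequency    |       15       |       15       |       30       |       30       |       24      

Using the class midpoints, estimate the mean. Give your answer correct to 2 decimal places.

Midpoints: 15, 25, 35, 45, 55
Σfm = 15×15 + 15×25 + 30×35 + 30×45 + 24×55 = 4320
n = Σf = 114
Mean = 4320 / 114 = 37.8947

37.89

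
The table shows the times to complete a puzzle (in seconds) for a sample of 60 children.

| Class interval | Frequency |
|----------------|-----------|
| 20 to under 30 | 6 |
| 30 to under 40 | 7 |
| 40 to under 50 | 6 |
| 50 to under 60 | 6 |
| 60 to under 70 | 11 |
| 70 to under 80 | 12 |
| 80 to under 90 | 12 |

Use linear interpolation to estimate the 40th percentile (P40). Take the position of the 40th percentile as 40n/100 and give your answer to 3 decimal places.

58.333

Cumulative frequencies: 6, 13, 19, 25, 36, 48, 60
n = 60; position = 40n/100 = 24.
This falls in the class 50 to under 60: L = 50, F = 19, f = 6, h = 10.
40th percentile ≈ 50 + ((24 − 19) / 6) × 10 = 58.3333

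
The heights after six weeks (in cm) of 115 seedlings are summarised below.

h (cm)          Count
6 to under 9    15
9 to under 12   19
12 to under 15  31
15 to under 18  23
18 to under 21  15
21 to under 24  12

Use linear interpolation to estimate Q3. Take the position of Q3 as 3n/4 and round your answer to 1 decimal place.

17.8

Cumulative frequencies: 15, 34, 65, 88, 103, 115
n = 115; position = 3n/4 = 86.25.
This falls in the class 15 to under 18: L = 15, F = 65, f = 23, h = 3.
Upper quartile ≈ 15 + ((86.25 − 65) / 23) × 3 = 17.7717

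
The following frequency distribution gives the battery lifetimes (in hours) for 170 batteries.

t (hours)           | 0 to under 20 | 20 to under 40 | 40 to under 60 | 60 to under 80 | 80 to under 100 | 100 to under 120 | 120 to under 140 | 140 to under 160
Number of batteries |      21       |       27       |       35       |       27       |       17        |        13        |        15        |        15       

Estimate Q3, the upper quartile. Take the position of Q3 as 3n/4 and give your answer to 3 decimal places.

100.769

Cumulative frequencies: 21, 48, 83, 110, 127, 140, 155, 170
n = 170; position = 3n/4 = 127.5.
This falls in the class 100 to under 120: L = 100, F = 127, f = 13, h = 20.
Upper quartile ≈ 100 + ((127.5 − 127) / 13) × 20 = 100.7692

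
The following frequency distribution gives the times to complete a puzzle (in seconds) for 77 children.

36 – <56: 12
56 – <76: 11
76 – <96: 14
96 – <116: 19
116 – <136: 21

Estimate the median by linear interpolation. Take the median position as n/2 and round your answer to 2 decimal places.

97.58

Cumulative frequencies: 12, 23, 37, 56, 77
n = 77; position = n/2 = 38.5.
This falls in the class 96 – <116: L = 96, F = 37, f = 19, h = 20.
Median ≈ 96 + ((38.5 − 37) / 19) × 20 = 97.5789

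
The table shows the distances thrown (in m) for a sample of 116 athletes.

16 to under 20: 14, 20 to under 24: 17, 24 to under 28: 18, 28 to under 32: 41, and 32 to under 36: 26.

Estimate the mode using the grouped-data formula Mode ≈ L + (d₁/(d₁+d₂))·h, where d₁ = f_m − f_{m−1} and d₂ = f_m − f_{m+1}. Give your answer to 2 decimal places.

Modal class: 28 to under 32 (highest frequency 41).
d₁ = 41 − 18 = 23, d₂ = 41 − 26 = 15
Mode ≈ 28 + (23/(23+15)) × 4 = 28 + 2.4211 = 30.4211

30.42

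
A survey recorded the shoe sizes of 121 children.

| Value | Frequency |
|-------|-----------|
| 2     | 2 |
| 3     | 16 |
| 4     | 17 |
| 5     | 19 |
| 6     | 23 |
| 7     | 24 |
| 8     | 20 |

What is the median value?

6

Cumulative frequencies: 2, 18, 35, 54, 77, 101, 121
n = 121, so the median is the value in position (n+1)/2 = 61.
Position 61 falls at value 6.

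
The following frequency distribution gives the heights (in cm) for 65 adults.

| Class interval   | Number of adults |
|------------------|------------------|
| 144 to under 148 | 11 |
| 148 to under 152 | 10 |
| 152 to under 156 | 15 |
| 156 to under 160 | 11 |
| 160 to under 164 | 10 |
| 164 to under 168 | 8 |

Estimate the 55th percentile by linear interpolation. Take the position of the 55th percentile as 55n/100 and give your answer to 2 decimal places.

155.93

Cumulative frequencies: 11, 21, 36, 47, 57, 65
n = 65; position = 55n/100 = 35.75.
This falls in the class 152 to under 156: L = 152, F = 21, f = 15, h = 4.
55th percentile ≈ 152 + ((35.75 − 21) / 15) × 4 = 155.9333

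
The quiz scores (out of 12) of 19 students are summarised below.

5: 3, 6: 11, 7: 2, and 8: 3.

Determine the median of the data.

6

Cumulative frequencies: 3, 14, 16, 19
n = 19, so the median is the value in position (n+1)/2 = 10.
Position 10 falls at value 6.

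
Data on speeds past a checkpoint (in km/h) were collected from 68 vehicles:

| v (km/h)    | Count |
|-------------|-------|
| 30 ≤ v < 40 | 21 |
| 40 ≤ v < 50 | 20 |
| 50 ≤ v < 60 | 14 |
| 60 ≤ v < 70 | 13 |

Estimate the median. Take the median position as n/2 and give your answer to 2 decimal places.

46.50

Cumulative frequencies: 21, 41, 55, 68
n = 68; position = n/2 = 34.
This falls in the class 40 ≤ v < 50: L = 40, F = 21, f = 20, h = 10.
Median ≈ 40 + ((34 − 21) / 20) × 10 = 46.5000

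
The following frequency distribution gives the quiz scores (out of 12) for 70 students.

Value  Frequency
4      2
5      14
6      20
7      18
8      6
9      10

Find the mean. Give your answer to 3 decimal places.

6.600

Values: 4, 5, 6, 7, 8, 9
Σfx = 2×4 + 14×5 + 20×6 + 18×7 + 6×8 + 10×9 = 462
n = Σf = 70
Mean = 462 / 70 = 6.6000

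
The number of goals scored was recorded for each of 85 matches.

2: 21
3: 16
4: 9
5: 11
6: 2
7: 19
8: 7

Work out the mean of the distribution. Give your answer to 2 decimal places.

4.49

Values: 2, 3, 4, 5, 6, 7, 8
Σfx = 21×2 + 16×3 + 9×4 + 11×5 + 2×6 + 19×7 + 7×8 = 382
n = Σf = 85
Mean = 382 / 85 = 4.4941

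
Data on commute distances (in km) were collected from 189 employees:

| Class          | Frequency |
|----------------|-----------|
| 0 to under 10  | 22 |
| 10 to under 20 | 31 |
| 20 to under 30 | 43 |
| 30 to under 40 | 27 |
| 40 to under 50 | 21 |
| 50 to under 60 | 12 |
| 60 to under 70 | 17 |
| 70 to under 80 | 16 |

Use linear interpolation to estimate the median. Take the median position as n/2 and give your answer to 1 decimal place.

29.7

Cumulative frequencies: 22, 53, 96, 123, 144, 156, 173, 189
n = 189; position = n/2 = 94.5.
This falls in the class 20 to under 30: L = 20, F = 53, f = 43, h = 10.
Median ≈ 20 + ((94.5 − 53) / 43) × 10 = 29.6512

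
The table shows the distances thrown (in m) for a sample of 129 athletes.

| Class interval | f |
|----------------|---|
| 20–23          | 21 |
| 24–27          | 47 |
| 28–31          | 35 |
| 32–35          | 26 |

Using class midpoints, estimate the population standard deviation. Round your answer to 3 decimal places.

3.957

Midpoints: 21.5, 25.5, 29.5, 33.5
n = 129, Σfm = 3553.5, mean = 27.5465
Σfm² = 99906.25
Σf(m − x̄)² = Σfm² − (Σfm)²/n = 99906.25 − 3553.5²/129 = 2019.7209
Population variance = 2019.7209 / 129 = 15.6568
Standard deviation = √15.6568 = 3.9569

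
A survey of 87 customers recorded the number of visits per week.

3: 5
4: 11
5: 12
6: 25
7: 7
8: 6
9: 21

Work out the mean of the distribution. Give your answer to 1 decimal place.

Values: 3, 4, 5, 6, 7, 8, 9
Σfx = 5×3 + 11×4 + 12×5 + 25×6 + 7×7 + 6×8 + 21×9 = 555
n = Σf = 87
Mean = 555 / 87 = 6.3793

6.4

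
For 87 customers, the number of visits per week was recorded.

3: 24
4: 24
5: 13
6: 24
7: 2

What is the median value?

4

Cumulative frequencies: 24, 48, 61, 85, 87
n = 87, so the median is the value in position (n+1)/2 = 44.
Position 44 falls at value 4.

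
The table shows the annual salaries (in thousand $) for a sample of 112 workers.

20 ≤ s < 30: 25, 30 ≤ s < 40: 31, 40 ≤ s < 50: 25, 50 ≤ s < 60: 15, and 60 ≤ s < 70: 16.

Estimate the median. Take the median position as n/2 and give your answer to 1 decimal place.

Cumulative frequencies: 25, 56, 81, 96, 112
n = 112; position = n/2 = 56.
This falls in the class 30 ≤ s < 40: L = 30, F = 25, f = 31, h = 10.
Median ≈ 30 + ((56 − 25) / 31) × 10 = 40.0000

40.0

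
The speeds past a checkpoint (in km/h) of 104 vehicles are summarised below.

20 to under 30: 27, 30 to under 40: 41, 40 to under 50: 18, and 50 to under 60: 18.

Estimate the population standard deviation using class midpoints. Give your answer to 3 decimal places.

10.284

Midpoints: 25, 35, 45, 55
n = 104, Σfm = 3910, mean = 37.5962
Σfm² = 158000
Σf(m − x̄)² = Σfm² − (Σfm)²/n = 158000 − 3910²/104 = 10999.0385
Population variance = 10999.0385 / 104 = 105.7600
Standard deviation = √105.7600 = 10.2840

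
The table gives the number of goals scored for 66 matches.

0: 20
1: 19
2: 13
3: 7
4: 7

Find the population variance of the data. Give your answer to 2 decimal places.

1.70

Values: 0, 1, 2, 3, 4
n = 66, Σfx = 94, mean = 1.4242
Σfx² = 246
Σf(x − x̄)² = Σfx² − (Σfx)²/n = 246 − 94²/66 = 112.1212
Population variance = 112.1212 / 66 = 1.6988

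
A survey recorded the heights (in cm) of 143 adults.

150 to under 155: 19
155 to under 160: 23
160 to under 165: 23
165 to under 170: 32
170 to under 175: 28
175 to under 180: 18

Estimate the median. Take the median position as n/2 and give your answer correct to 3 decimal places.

166.016

Cumulative frequencies: 19, 42, 65, 97, 125, 143
n = 143; position = n/2 = 71.5.
This falls in the class 165 to under 170: L = 165, F = 65, f = 32, h = 5.
Median ≈ 165 + ((71.5 − 65) / 32) × 5 = 166.0156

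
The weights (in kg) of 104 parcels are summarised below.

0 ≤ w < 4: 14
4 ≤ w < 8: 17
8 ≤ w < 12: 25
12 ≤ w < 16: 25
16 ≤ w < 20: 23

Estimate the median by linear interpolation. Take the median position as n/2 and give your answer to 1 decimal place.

Cumulative frequencies: 14, 31, 56, 81, 104
n = 104; position = n/2 = 52.
This falls in the class 8 ≤ w < 12: L = 8, F = 31, f = 25, h = 4.
Median ≈ 8 + ((52 − 31) / 25) × 4 = 11.3600

11.4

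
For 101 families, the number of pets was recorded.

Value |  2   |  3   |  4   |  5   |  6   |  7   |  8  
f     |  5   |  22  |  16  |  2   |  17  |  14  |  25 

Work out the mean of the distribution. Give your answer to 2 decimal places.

5.45

Values: 2, 3, 4, 5, 6, 7, 8
Σfx = 5×2 + 22×3 + 16×4 + 2×5 + 17×6 + 14×7 + 25×8 = 550
n = Σf = 101
Mean = 550 / 101 = 5.4455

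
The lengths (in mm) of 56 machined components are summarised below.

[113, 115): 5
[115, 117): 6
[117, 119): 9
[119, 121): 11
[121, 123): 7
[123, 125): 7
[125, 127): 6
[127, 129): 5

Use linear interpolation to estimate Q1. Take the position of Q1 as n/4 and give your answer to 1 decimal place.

117.7

Cumulative frequencies: 5, 11, 20, 31, 38, 45, 51, 56
n = 56; position = n/4 = 14.
This falls in the class [117, 119): L = 117, F = 11, f = 9, h = 2.
Lower quartile ≈ 117 + ((14 − 11) / 9) × 2 = 117.6667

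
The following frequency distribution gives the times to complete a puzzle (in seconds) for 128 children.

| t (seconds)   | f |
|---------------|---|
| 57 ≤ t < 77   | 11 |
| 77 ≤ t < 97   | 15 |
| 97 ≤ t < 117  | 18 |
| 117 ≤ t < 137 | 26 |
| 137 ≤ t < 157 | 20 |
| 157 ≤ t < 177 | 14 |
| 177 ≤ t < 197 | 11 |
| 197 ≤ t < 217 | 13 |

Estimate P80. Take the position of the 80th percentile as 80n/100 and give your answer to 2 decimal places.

174.71

Cumulative frequencies: 11, 26, 44, 70, 90, 104, 115, 128
n = 128; position = 80n/100 = 102.4.
This falls in the class 157 ≤ t < 177: L = 157, F = 90, f = 14, h = 20.
80th percentile ≈ 157 + ((102.4 − 90) / 14) × 20 = 174.7143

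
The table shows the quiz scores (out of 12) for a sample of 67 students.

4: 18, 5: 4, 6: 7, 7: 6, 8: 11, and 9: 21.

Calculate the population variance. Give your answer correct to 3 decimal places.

4.122

Values: 4, 5, 6, 7, 8, 9
n = 67, Σfx = 453, mean = 6.7612
Σfx² = 3339
Σf(x − x̄)² = Σfx² − (Σfx)²/n = 3339 − 453²/67 = 276.1791
Population variance = 276.1791 / 67 = 4.1221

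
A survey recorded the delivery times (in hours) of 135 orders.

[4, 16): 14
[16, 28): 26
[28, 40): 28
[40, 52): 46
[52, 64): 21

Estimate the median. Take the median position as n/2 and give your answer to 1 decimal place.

Cumulative frequencies: 14, 40, 68, 114, 135
n = 135; position = n/2 = 67.5.
This falls in the class [28, 40): L = 28, F = 40, f = 28, h = 12.
Median ≈ 28 + ((67.5 − 40) / 28) × 12 = 39.7857

39.8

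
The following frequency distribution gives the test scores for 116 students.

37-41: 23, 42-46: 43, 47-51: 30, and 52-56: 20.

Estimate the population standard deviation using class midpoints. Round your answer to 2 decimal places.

Midpoints: 39, 44, 49, 54
n = 116, Σfm = 5339, mean = 46.0259
Σfm² = 248581
Σf(m − x̄)² = Σfm² − (Σfm)²/n = 248581 − 5339²/116 = 2848.9224
Population variance = 2848.9224 / 116 = 24.5597
Standard deviation = √24.5597 = 4.9558

4.96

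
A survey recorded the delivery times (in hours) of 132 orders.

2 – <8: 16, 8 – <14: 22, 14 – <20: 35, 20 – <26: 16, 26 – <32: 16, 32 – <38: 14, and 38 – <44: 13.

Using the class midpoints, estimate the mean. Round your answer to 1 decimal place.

Midpoints: 5, 11, 17, 23, 29, 35, 41
Σfm = 16×5 + 22×11 + 35×17 + 16×23 + 16×29 + 14×35 + 13×41 = 2772
n = Σf = 132
Mean = 2772 / 132 = 21.0000

21.0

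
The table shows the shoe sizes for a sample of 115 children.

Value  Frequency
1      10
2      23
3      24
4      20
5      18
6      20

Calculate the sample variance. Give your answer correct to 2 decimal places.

2.53

Values: 1, 2, 3, 4, 5, 6
n = 115, Σfx = 418, mean = 3.6348
Σfx² = 1808
Σf(x − x̄)² = Σfx² − (Σfx)²/n = 1808 − 418²/115 = 288.6609
Sample variance = 288.6609 / 114 = 2.5321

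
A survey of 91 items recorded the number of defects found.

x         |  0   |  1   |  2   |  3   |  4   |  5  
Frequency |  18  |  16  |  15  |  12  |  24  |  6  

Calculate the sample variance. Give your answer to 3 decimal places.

2.695

Values: 0, 1, 2, 3, 4, 5
n = 91, Σfx = 208, mean = 2.2857
Σfx² = 718
Σf(x − x̄)² = Σfx² − (Σfx)²/n = 718 − 208²/91 = 242.5714
Sample variance = 242.5714 / 90 = 2.6952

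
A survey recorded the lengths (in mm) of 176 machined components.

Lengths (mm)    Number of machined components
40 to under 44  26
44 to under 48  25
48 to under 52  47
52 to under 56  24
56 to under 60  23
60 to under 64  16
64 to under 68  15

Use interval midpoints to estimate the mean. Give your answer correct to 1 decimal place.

52.3

Midpoints: 42, 46, 50, 54, 58, 62, 66
Σfm = 26×42 + 25×46 + 47×50 + 24×54 + 23×58 + 16×62 + 15×66 = 9204
n = Σf = 176
Mean = 9204 / 176 = 52.2955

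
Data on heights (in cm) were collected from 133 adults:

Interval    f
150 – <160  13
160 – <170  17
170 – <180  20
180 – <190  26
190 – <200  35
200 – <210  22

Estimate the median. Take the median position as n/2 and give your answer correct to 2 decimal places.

Cumulative frequencies: 13, 30, 50, 76, 111, 133
n = 133; position = n/2 = 66.5.
This falls in the class 180 – <190: L = 180, F = 50, f = 26, h = 10.
Median ≈ 180 + ((66.5 − 50) / 26) × 10 = 186.3462

186.35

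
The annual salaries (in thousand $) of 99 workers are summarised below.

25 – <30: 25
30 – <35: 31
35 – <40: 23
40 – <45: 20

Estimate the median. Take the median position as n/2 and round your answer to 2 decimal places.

33.95

Cumulative frequencies: 25, 56, 79, 99
n = 99; position = n/2 = 49.5.
This falls in the class 30 – <35: L = 30, F = 25, f = 31, h = 5.
Median ≈ 30 + ((49.5 − 25) / 31) × 5 = 33.9516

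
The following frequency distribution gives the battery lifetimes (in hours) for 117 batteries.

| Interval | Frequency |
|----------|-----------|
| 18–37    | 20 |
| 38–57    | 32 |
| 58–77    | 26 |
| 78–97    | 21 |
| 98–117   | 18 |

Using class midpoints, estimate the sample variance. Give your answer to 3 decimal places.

700.265

Midpoints: 27.5, 47.5, 67.5, 87.5, 107.5
n = 117, Σfm = 7597.5, mean = 64.9359
Σfm² = 574581.25
Σf(m − x̄)² = Σfm² − (Σfm)²/n = 574581.25 − 7597.5²/117 = 81230.7692
Sample variance = 81230.7692 / 116 = 700.2653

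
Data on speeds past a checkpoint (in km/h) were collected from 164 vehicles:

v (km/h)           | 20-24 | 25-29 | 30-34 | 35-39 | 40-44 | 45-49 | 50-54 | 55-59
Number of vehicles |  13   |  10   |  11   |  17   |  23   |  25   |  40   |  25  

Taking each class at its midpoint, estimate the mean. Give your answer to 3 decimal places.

Midpoints: 22, 27, 32, 37, 42, 47, 52, 57
Σfm = 13×22 + 10×27 + 11×32 + 17×37 + 23×42 + 25×47 + 40×52 + 25×57 = 7183
n = Σf = 164
Mean = 7183 / 164 = 43.7988

43.799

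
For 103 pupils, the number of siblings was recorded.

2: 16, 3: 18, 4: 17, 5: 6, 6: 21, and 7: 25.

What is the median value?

5

Cumulative frequencies: 16, 34, 51, 57, 78, 103
n = 103, so the median is the value in position (n+1)/2 = 52.
Position 52 falls at value 5.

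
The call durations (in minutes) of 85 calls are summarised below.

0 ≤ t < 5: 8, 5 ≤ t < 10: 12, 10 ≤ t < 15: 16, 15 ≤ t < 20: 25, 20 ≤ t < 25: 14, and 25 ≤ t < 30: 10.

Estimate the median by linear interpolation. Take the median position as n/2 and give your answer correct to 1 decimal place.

16.3

Cumulative frequencies: 8, 20, 36, 61, 75, 85
n = 85; position = n/2 = 42.5.
This falls in the class 15 ≤ t < 20: L = 15, F = 36, f = 25, h = 5.
Median ≈ 15 + ((42.5 − 36) / 25) × 5 = 16.3000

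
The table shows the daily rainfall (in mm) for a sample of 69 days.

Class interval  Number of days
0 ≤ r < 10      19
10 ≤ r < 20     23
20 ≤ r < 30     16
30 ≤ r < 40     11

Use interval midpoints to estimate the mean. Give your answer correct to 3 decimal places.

Midpoints: 5, 15, 25, 35
Σfm = 19×5 + 23×15 + 16×25 + 11×35 = 1225
n = Σf = 69
Mean = 1225 / 69 = 17.7536

17.754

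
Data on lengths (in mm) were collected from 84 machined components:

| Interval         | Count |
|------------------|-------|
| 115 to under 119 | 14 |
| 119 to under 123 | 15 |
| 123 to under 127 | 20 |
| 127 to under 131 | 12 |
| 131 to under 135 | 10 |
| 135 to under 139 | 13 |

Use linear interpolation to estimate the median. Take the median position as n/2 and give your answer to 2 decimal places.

Cumulative frequencies: 14, 29, 49, 61, 71, 84
n = 84; position = n/2 = 42.
This falls in the class 123 to under 127: L = 123, F = 29, f = 20, h = 4.
Median ≈ 123 + ((42 − 29) / 20) × 4 = 125.6000

125.60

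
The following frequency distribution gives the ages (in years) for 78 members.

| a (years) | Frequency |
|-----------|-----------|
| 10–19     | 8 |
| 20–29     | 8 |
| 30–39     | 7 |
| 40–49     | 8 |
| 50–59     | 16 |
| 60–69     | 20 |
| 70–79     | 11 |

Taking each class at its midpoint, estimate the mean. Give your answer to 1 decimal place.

Midpoints: 14.5, 24.5, 34.5, 44.5, 54.5, 64.5, 74.5
Σfm = 8×14.5 + 8×24.5 + 7×34.5 + 8×44.5 + 16×54.5 + 20×64.5 + 11×74.5 = 3891
n = Σf = 78
Mean = 3891 / 78 = 49.8846

49.9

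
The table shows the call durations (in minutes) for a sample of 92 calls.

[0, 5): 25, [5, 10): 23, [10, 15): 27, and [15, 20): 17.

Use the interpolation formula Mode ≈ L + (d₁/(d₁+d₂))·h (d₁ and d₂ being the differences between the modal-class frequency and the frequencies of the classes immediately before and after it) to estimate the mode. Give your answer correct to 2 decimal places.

11.43

Modal class: [10, 15) (highest frequency 27).
d₁ = 27 − 23 = 4, d₂ = 27 − 17 = 10
Mode ≈ 10 + (4/(4+10)) × 5 = 10 + 1.4286 = 11.4286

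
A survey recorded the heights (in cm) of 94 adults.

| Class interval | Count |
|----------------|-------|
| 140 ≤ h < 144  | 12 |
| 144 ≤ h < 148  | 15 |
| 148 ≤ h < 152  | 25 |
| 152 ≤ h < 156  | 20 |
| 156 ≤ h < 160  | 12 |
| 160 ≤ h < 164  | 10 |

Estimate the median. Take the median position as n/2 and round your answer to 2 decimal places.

151.20

Cumulative frequencies: 12, 27, 52, 72, 84, 94
n = 94; position = n/2 = 47.
This falls in the class 148 ≤ h < 152: L = 148, F = 27, f = 25, h = 4.
Median ≈ 148 + ((47 − 27) / 25) × 4 = 151.2000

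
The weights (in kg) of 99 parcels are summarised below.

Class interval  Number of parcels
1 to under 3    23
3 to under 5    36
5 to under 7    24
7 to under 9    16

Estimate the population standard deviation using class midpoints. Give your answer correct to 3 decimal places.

Midpoints: 2, 4, 6, 8
n = 99, Σfm = 462, mean = 4.6667
Σfm² = 2556
Σf(m − x̄)² = Σfm² − (Σfm)²/n = 2556 − 462²/99 = 400.0000
Population variance = 400.0000 / 99 = 4.0404
Standard deviation = √4.0404 = 2.0101

2.010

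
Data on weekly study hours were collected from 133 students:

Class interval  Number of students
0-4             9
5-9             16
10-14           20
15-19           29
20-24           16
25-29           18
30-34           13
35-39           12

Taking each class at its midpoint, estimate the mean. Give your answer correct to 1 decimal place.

19.3

Midpoints: 2, 7, 12, 17, 22, 27, 32, 37
Σfm = 9×2 + 16×7 + 20×12 + 29×17 + 16×22 + 18×27 + 13×32 + 12×37 = 2561
n = Σf = 133
Mean = 2561 / 133 = 19.2556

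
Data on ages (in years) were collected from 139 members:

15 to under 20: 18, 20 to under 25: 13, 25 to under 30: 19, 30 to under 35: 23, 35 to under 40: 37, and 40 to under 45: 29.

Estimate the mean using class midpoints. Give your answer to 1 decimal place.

32.4

Midpoints: 17.5, 22.5, 27.5, 32.5, 37.5, 42.5
Σfm = 18×17.5 + 13×22.5 + 19×27.5 + 23×32.5 + 37×37.5 + 29×42.5 = 4497.5
n = Σf = 139
Mean = 4497.5 / 139 = 32.3561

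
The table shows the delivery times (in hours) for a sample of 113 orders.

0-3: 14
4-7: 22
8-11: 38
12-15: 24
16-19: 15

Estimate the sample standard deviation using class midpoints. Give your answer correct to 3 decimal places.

Midpoints: 1.5, 5.5, 9.5, 13.5, 17.5
n = 113, Σfm = 1089.5, mean = 9.6416
Σfm² = 13094.25
Σf(m − x̄)² = Σfm² − (Σfm)²/n = 13094.25 − 1089.5²/113 = 2589.7345
Sample variance = 2589.7345 / 112 = 23.1226
Standard deviation = √23.1226 = 4.8086

4.809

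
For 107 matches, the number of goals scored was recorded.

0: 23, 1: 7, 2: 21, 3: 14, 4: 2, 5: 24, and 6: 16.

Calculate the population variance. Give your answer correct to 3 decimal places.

Values: 0, 1, 2, 3, 4, 5, 6
n = 107, Σfx = 315, mean = 2.9439
Σfx² = 1425
Σf(x − x̄)² = Σfx² − (Σfx)²/n = 1425 − 315²/107 = 497.6636
Population variance = 497.6636 / 107 = 4.6511

4.651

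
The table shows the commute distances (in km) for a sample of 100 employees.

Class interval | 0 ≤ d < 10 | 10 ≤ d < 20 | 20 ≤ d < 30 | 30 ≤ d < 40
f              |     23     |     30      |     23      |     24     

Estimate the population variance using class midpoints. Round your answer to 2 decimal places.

118.96

Midpoints: 5, 15, 25, 35
n = 100, Σfm = 1980, mean = 19.8000
Σfm² = 51100
Σf(m − x̄)² = Σfm² − (Σfm)²/n = 51100 − 1980²/100 = 11896.0000
Population variance = 11896.0000 / 100 = 118.9600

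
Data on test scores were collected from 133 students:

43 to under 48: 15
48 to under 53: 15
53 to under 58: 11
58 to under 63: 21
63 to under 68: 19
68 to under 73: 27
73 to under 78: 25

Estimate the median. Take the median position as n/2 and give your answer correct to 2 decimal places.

Cumulative frequencies: 15, 30, 41, 62, 81, 108, 133
n = 133; position = n/2 = 66.5.
This falls in the class 63 to under 68: L = 63, F = 62, f = 19, h = 5.
Median ≈ 63 + ((66.5 − 62) / 19) × 5 = 64.1842

64.18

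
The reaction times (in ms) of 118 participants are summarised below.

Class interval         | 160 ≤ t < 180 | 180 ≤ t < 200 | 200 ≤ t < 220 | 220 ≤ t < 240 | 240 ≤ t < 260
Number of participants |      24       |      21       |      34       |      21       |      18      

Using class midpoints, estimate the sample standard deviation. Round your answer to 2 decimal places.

Midpoints: 170, 190, 210, 230, 250
n = 118, Σfm = 24540, mean = 207.9661
Σfm² = 5187000
Σf(m − x̄)² = Σfm² − (Σfm)²/n = 5187000 − 24540²/118 = 83511.8644
Sample variance = 83511.8644 / 117 = 713.7766
Standard deviation = √713.7766 = 26.7166

26.72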